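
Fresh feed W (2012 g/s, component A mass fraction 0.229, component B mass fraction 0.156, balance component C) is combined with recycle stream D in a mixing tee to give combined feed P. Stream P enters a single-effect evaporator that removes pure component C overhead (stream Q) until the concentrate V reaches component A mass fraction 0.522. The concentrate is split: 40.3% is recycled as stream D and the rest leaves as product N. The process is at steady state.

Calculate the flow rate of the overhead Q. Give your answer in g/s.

1129 g/s

Overall component A balance (none leaves overhead): component A in fresh feed = component A in product, i.e. 2012×0.229 = (1−0.403)·V·0.522.
V = 460.75/(0.522×0.597) = 1478.5 g/s.
Recycle D = 0.403×1478.5 = 595.83 g/s.
Combined feed P = 2012 + 595.83 = 2607.8 g/s.
Overhead Q = P − V = 2607.8 − 1478.5 = 1129.3 g/s.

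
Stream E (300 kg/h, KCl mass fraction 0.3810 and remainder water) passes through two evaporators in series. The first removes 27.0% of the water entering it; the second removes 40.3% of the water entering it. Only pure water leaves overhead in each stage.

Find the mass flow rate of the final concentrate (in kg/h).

195.2 kg/h

water in feed = 300×0.619 = 185.7 kg/h.
After stage 1: water left = (1−0.270)×185.7 = 135.56; stream total = 249.86 kg/h.
After stage 2: water left = (1−0.403)×135.56 = 80.93; final concentrate = 195.23 kg/h.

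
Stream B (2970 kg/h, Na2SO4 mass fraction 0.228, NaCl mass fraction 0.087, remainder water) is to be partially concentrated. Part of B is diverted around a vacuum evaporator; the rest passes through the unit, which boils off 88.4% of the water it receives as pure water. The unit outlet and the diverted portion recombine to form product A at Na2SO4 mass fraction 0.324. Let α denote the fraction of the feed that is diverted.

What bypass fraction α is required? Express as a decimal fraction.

All 2970×0.228 = 677.16 kg/h of Na2SO4 reaches A, so A = 677.16/0.324 = 2090 kg/h and vapour = 880 kg/h.
The evaporator receives (1−α)·2970 of feed at 0.685 water and removes 0.884 of that water:
0.884×0.685×(1−α)×2970 = 880
(1−α) = 880/1798.5 = 0.4893;  α = 0.5107.

0.511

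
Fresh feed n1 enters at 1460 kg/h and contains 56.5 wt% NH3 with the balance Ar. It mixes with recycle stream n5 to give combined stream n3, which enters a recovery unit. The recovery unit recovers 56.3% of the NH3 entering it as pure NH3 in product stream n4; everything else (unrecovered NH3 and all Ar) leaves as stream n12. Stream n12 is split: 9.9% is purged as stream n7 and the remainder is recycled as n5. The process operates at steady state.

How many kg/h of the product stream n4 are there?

766 kg/h

NH3 in n3: m_A = 1460×0.565 + (1−0.099)·(1−0.563)·m_A, so m_A = 824.9/0.6063 = 1360.6 kg/h.
Product n4 = 0.563×1360.6 = 766.04 kg/h.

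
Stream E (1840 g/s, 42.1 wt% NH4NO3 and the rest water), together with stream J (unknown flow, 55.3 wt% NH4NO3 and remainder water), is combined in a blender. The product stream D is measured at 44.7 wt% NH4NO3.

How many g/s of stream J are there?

Let J be the unknown flow. Total out = 1840 + J.
NH4NO3 balance: 774.64 + 0.553·J = 0.447·(1840 + J)
(0.553 − 0.447)·J = 0.447×1840 − 774.64 = 47.84
J = 47.84 / 0.106 = 451.32 g/s

451.3 g/s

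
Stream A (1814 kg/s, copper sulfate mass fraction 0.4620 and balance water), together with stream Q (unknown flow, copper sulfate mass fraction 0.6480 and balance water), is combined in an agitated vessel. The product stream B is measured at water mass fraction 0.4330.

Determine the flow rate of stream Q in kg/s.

2351 kg/s

Let Q be the unknown flow. Total out = 1814 + Q.
water balance: 975.93 + 0.352·Q = 0.433·(1814 + Q)
(0.352 − 0.433)·Q = 0.433×1814 − 975.93 = -190.47
Q = -190.47 / -0.081 = 2351.5 kg/s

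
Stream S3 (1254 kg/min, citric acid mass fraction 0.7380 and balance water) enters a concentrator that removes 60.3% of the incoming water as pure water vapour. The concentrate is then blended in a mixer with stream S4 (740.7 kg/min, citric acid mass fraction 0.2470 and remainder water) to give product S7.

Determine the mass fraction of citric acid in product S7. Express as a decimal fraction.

0.6170

Vapour removed = 0.603×0.262×1254 = 198.11 kg/min; concentrate = 1055.9 kg/min.
citric acid reaching the mixer = 925.45 (from concentrate) + 740.7×0.247 = 1108.4 kg/min.
Product flow = 1055.9 + 740.7 = 1796.6 kg/min; citric acid fraction = 0.6170.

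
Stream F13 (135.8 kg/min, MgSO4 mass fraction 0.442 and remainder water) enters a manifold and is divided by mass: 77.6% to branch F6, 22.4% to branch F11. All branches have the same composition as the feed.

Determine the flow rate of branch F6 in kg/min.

105.4 kg/min

Branch F6 flow = 0.776×135.8 = 105.38 kg/min.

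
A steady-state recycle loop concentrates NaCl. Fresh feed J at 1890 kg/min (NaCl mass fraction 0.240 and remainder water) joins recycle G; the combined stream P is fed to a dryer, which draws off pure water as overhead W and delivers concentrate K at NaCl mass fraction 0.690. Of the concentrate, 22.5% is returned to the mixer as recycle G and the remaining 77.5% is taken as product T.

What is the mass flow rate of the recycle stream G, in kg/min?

Overall NaCl balance (none leaves overhead): NaCl in fresh feed = NaCl in product, i.e. 1890×0.240 = (1−0.225)·K·0.690.
K = 453.6/(0.690×0.775) = 848.25 kg/min.
Recycle G = 0.225×848.25 = 190.86 kg/min.

190.9 kg/min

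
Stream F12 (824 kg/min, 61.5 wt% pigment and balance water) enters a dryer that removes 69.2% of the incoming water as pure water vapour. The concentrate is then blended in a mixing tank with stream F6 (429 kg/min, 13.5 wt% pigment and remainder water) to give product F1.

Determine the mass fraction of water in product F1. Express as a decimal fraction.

0.454

Vapour removed = 0.692×0.385×824 = 219.53 kg/min; concentrate = 604.47 kg/min.
water reaching the mixer = 97.71 (from concentrate) + 429×0.865 = 468.79 kg/min.
Product flow = 604.47 + 429 = 1033.5 kg/min; water fraction = 0.454.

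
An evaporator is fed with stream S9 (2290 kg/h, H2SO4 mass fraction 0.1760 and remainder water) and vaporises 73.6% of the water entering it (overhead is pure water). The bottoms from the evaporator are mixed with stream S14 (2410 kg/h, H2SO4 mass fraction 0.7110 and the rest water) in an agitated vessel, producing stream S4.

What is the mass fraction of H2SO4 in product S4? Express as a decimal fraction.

Vapour removed = 0.736×0.824×2290 = 1388.8 kg/h; concentrate = 901.2 kg/h.
H2SO4 reaching the mixer = 403.04 (from concentrate) + 2410×0.711 = 2116.6 kg/h.
Product flow = 901.2 + 2410 = 3311.2 kg/h; H2SO4 fraction = 0.6392.

0.6392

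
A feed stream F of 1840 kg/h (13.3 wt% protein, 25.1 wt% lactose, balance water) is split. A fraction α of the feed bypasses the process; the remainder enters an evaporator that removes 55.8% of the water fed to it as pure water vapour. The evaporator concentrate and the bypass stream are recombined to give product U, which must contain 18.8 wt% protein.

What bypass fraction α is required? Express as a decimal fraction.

0.149

All 1840×0.133 = 244.72 kg/h of protein reaches U, so U = 244.72/0.188 = 1301.7 kg/h and vapour = 538.3 kg/h.
The evaporator receives (1−α)·1840 of feed at 0.616 water and removes 0.558 of that water:
0.558×0.616×(1−α)×1840 = 538.3
(1−α) = 538.3/632.46 = 0.8511;  α = 0.1489.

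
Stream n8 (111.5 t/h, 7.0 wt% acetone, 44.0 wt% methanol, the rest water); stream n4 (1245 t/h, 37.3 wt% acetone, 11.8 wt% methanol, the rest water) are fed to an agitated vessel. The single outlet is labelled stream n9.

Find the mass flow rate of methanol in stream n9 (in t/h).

196 t/h

methanol out = methanol in = 111.5×0.440 + 1245×0.118 = 195.97 t/h.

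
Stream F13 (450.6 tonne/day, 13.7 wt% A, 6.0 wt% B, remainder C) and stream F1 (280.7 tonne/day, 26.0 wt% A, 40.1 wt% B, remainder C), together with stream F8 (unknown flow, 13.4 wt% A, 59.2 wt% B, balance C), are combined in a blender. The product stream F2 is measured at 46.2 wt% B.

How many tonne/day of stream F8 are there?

1525 tonne/day

Let F8 be the unknown flow. Total out = 731.3 + F8.
B balance: 139.6 + 0.592·F8 = 0.462·(731.3 + F8)
(0.592 − 0.462)·F8 = 0.462×731.3 − 139.6 = 198.26
F8 = 198.26 / 0.130 = 1525.1 tonne/day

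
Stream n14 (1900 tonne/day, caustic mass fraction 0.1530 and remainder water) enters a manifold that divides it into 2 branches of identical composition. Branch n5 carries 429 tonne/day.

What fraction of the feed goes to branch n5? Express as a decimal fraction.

Fraction to n5 = 429/1900 = 0.2258.

0.226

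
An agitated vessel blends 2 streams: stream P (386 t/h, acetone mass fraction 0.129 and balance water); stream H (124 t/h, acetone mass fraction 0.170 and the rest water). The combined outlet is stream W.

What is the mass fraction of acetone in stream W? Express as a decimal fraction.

0.139

Total flow out = 386 + 124 = 510 t/h.
acetone in = 386×0.129 + 124×0.170 = 70.874 t/h.
acetone mass fraction in W = 70.874/510 = 0.139.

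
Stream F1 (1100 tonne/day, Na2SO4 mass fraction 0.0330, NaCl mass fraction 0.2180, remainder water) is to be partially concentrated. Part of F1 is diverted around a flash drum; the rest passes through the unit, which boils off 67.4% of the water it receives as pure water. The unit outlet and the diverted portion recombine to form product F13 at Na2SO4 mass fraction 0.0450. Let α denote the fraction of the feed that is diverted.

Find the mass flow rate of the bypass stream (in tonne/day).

All 1100×0.033 = 36.3 tonne/day of Na2SO4 reaches F13, so F13 = 36.3/0.045 = 806.67 tonne/day and vapour = 293.33 tonne/day.
The evaporator receives (1−α)·1100 of feed at 0.749 water and removes 0.674 of that water:
0.674×0.749×(1−α)×1100 = 293.33
(1−α) = 293.33/555.31 = 0.5282;  α = 0.4718.
Bypass flow = 0.4718×1100 = 518.94 tonne/day.

518.9 tonne/day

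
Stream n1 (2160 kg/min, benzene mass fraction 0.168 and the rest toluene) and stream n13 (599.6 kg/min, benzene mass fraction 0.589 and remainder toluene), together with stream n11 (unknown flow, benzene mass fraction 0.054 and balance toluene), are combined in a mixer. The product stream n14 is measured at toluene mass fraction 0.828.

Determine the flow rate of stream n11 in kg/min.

2046 kg/min

Let n11 be the unknown flow. Total out = 2759.6 + n11.
toluene balance: 2043.6 + 0.946·n11 = 0.828·(2759.6 + n11)
(0.946 − 0.828)·n11 = 0.828×2759.6 − 2043.6 = 241.39
n11 = 241.39 / 0.118 = 2045.7 kg/min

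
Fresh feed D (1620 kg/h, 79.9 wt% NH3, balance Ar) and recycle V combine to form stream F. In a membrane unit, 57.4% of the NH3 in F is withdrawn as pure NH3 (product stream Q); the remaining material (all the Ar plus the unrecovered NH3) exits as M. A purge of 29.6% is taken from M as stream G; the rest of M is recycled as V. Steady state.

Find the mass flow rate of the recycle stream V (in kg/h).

1329 kg/h

Ar enters only via D and leaves only via the purge: 1620×0.201 = 0.296×(Ar in M), and the membrane unit passes all Ar, so Ar in F = Ar in M = 1100.1 kg/h.
NH3 in F: m_A = 1620×0.799 + (1−0.296)·(1−0.574)·m_A, so m_A = 1294.4/0.7001 = 1848.9 kg/h.
M = (1−0.574)×1848.9 + 1100.1 = 1887.7 kg/h.
Recycle V = (1−0.296)×1887.7 = 1328.9 kg/h.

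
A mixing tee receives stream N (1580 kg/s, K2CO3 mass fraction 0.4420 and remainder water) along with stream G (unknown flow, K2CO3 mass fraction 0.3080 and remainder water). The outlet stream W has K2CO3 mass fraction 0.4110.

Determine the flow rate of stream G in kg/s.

Let G be the unknown flow. Total out = 1580 + G.
K2CO3 balance: 698.36 + 0.308·G = 0.411·(1580 + G)
(0.308 − 0.411)·G = 0.411×1580 − 698.36 = -48.98
G = -48.98 / -0.103 = 475.53 kg/s

475.5 kg/s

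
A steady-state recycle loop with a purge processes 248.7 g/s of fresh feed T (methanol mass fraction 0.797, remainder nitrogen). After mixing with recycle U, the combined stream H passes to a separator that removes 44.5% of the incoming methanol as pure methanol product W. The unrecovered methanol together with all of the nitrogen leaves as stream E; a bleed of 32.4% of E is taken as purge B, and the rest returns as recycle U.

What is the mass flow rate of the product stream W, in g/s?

methanol in H: m_A = 248.7×0.797 + (1−0.324)·(1−0.445)·m_A, so m_A = 198.21/0.6248 = 317.23 g/s.
Product W = 0.445×317.23 = 141.17 g/s.

141.2 g/s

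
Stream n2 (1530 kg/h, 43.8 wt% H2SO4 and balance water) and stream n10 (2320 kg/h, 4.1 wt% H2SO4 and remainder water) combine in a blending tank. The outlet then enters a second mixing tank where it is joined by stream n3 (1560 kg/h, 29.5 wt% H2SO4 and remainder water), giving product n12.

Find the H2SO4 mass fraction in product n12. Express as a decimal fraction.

Overall, product flow = 5410 kg/h.
H2SO4 in = 1530×0.438 + 2320×0.041 + 1560×0.295 = 1225.5 kg/h.
H2SO4 fraction in n12 = 0.227.

0.227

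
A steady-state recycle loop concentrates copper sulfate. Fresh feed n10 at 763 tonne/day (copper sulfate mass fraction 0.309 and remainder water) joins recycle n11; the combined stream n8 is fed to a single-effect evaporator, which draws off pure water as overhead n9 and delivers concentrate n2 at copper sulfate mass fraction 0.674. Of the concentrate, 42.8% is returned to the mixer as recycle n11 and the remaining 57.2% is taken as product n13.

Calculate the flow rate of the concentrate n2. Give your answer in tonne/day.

Overall copper sulfate balance (none leaves overhead): copper sulfate in fresh feed = copper sulfate in product, i.e. 763×0.309 = (1−0.428)·n2·0.674.
n2 = 235.77/(0.674×0.572) = 611.54 tonne/day.

611.5 tonne/day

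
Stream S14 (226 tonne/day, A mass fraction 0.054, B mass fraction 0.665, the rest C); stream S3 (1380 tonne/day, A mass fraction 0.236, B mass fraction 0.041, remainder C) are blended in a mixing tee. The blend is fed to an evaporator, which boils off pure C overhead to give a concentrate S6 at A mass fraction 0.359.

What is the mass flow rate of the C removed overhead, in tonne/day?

664.8 tonne/day

A entering = 226×0.054 + 1380×0.236 = 337.88 tonne/day.
All A reports to S6, so S6 = 337.88/0.359 = 941.18 tonne/day.
Total feed = 1606 tonne/day; overhead = 1606 − 941.18 = 664.82 tonne/day.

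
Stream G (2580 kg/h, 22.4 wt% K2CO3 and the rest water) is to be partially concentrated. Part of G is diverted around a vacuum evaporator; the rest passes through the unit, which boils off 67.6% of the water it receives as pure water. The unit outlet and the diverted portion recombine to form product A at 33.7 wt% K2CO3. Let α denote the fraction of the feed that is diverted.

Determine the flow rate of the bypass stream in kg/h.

All 2580×0.224 = 577.92 kg/h of K2CO3 reaches A, so A = 577.92/0.337 = 1714.9 kg/h and vapour = 865.1 kg/h.
The evaporator receives (1−α)·2580 of feed at 0.776 water and removes 0.676 of that water:
0.676×0.776×(1−α)×2580 = 865.1
(1−α) = 865.1/1353.4 = 0.6392;  α = 0.3608.
Bypass flow = 0.3608×2580 = 930.85 kg/h.

930.9 kg/h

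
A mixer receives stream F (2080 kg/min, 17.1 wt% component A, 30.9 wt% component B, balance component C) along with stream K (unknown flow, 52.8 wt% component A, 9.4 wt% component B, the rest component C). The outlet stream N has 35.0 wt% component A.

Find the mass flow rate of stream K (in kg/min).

2092 kg/min

Let K be the unknown flow. Total out = 2080 + K.
component A balance: 355.68 + 0.528·K = 0.350·(2080 + K)
(0.528 − 0.350)·K = 0.350×2080 − 355.68 = 372.32
K = 372.32 / 0.178 = 2091.7 kg/min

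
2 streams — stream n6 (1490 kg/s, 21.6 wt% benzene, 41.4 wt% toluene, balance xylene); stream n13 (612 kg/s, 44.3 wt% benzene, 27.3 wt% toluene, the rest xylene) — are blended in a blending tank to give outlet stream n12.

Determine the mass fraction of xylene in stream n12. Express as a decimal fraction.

Total flow out = 1490 + 612 = 2102 kg/s.
xylene in = 1490×0.370 + 612×0.284 = 725.11 kg/s.
xylene mass fraction in n12 = 725.11/2102 = 0.3450.

0.3450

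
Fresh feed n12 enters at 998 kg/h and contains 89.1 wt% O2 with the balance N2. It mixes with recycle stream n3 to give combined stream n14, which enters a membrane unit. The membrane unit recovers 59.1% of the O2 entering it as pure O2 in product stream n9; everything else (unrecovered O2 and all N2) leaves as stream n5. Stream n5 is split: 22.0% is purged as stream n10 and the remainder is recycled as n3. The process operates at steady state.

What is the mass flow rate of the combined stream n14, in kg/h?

1800 kg/h

N2 enters only via n12 and leaves only via the purge: 998×0.109 = 0.220×(N2 in n5), and the membrane unit passes all N2, so N2 in n14 = N2 in n5 = 494.46 kg/h.
O2 in n14: m_A = 998×0.891 + (1−0.220)·(1−0.591)·m_A, so m_A = 889.22/0.6810 = 1305.8 kg/h.
n14 = 1305.8 + 494.46 = 1800.3 kg/h.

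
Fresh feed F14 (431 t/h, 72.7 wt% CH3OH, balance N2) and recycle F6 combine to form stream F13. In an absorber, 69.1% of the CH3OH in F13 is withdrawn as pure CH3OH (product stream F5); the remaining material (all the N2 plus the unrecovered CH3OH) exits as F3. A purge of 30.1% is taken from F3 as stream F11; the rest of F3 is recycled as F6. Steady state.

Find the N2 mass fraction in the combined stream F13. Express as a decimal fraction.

N2 enters only via F14 and leaves only via the purge: 431×0.273 = 0.301×(N2 in F3), and the absorber passes all N2, so N2 in F13 = N2 in F3 = 390.91 t/h.
CH3OH in F13: m_A = 431×0.727 + (1−0.301)·(1−0.691)·m_A, so m_A = 313.34/0.7840 = 399.66 t/h.
F13 = 399.66 + 390.91 = 790.57 t/h.
N2 fraction in F13 = 390.91/790.57 = 0.494.

0.494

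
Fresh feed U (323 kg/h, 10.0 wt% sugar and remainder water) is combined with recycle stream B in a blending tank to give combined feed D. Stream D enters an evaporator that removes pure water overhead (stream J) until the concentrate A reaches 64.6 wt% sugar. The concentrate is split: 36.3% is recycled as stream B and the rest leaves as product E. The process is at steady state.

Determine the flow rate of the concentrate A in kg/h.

78.49 kg/h

Overall sugar balance (none leaves overhead): sugar in fresh feed = sugar in product, i.e. 323×0.100 = (1−0.363)·A·0.646.
A = 32.3/(0.646×0.637) = 78.493 kg/h.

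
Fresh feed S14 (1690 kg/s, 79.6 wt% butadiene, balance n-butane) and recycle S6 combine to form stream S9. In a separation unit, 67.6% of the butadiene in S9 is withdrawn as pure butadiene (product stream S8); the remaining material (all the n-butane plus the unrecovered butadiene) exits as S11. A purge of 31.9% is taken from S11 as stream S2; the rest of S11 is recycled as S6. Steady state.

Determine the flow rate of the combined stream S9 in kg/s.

2807 kg/s

n-butane enters only via S14 and leaves only via the purge: 1690×0.204 = 0.319×(n-butane in S11), and the separation unit passes all n-butane, so n-butane in S9 = n-butane in S11 = 1080.8 kg/s.
butadiene in S9: m_A = 1690×0.796 + (1−0.319)·(1−0.676)·m_A, so m_A = 1345.2/0.7794 = 1726.1 kg/s.
S9 = 1726.1 + 1080.8 = 2806.8 kg/s.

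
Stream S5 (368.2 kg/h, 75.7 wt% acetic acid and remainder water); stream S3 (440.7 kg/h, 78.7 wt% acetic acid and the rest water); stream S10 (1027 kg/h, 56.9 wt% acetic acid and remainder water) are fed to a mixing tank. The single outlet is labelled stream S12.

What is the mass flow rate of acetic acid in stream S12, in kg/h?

1210 kg/h

acetic acid out = acetic acid in = 368.2×0.757 + 440.7×0.787 + 1027×0.569 = 1209.9 kg/h.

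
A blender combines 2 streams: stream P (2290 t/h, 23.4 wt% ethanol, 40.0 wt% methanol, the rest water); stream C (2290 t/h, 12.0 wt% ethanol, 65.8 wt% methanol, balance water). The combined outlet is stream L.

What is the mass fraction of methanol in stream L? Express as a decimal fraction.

0.529

Total flow out = 2290 + 2290 = 4580 t/h.
methanol in = 2290×0.400 + 2290×0.658 = 2422.8 t/h.
methanol mass fraction in L = 2422.8/4580 = 0.529.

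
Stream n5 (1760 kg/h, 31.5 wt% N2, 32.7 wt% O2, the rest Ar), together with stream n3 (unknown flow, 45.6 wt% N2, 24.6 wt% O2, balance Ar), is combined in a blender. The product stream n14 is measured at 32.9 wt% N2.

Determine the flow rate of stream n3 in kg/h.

Let n3 be the unknown flow. Total out = 1760 + n3.
N2 balance: 554.4 + 0.456·n3 = 0.329·(1760 + n3)
(0.456 − 0.329)·n3 = 0.329×1760 − 554.4 = 24.64
n3 = 24.64 / 0.127 = 194.02 kg/h

194 kg/h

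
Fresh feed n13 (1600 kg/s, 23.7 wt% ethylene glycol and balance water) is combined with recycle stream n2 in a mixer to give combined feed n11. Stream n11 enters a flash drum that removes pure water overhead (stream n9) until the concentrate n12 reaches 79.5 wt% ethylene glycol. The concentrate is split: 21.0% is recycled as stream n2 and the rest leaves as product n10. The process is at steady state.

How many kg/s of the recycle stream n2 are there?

126.8 kg/s

Overall ethylene glycol balance (none leaves overhead): ethylene glycol in fresh feed = ethylene glycol in product, i.e. 1600×0.237 = (1−0.210)·n12·0.795.
n12 = 379.2/(0.795×0.790) = 603.77 kg/s.
Recycle n2 = 0.210×603.77 = 126.79 kg/s.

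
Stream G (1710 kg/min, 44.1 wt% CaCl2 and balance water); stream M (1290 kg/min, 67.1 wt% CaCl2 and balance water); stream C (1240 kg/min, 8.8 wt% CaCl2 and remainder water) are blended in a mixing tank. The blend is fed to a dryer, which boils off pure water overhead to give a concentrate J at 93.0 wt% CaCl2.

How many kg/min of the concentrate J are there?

1859 kg/min

CaCl2 entering = 1710×0.441 + 1290×0.671 + 1240×0.088 = 1728.8 kg/min.
All CaCl2 reports to J, so J = 1728.8/0.930 = 1858.9 kg/min.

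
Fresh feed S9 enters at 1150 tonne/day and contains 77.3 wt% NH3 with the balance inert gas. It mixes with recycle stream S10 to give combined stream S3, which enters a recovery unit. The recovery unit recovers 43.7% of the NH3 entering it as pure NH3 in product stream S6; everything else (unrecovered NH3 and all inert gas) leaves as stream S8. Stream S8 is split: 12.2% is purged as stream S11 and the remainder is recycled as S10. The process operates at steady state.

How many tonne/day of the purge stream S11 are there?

381.8 tonne/day

inert gas enters only via S9 and leaves only via the purge: 1150×0.227 = 0.122×(inert gas in S8), and the recovery unit passes all inert gas, so inert gas in S3 = inert gas in S8 = 2139.8 tonne/day.
NH3 in S3: m_A = 1150×0.773 + (1−0.122)·(1−0.437)·m_A, so m_A = 888.95/0.5057 = 1757.9 tonne/day.
S8 = (1−0.437)×1757.9 + 2139.8 = 3129.5 tonne/day.
Purge S11 = 0.122×3129.5 = 381.79 tonne/day.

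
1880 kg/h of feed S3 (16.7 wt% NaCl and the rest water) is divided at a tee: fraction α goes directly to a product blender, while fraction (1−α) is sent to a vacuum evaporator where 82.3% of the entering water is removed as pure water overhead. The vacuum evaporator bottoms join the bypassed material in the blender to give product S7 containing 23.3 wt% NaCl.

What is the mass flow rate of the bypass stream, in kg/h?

All 1880×0.167 = 313.96 kg/h of NaCl reaches S7, so S7 = 313.96/0.233 = 1347.5 kg/h and vapour = 532.53 kg/h.
The evaporator receives (1−α)·1880 of feed at 0.833 water and removes 0.823 of that water:
0.823×0.833×(1−α)×1880 = 532.53
(1−α) = 532.53/1288.9 = 0.4132;  α = 0.5868.
Bypass flow = 0.5868×1880 = 1103.2 kg/h.

1103 kg/h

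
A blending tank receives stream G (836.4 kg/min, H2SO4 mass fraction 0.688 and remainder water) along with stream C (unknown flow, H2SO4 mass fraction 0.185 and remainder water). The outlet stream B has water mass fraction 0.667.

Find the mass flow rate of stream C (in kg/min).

Let C be the unknown flow. Total out = 836.4 + C.
water balance: 260.96 + 0.815·C = 0.667·(836.4 + C)
(0.815 − 0.667)·C = 0.667×836.4 − 260.96 = 296.92
C = 296.92 / 0.148 = 2006.2 kg/min

2006 kg/min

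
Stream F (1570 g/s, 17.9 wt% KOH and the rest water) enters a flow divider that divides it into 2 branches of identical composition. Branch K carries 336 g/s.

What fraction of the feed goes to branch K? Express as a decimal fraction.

Fraction to K = 336/1570 = 0.2140.

0.214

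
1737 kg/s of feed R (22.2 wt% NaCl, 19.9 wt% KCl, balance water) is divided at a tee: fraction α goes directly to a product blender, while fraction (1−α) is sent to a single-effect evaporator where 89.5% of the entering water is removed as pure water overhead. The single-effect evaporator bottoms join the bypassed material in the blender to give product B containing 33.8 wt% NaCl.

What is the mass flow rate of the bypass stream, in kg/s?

All 1737×0.222 = 385.61 kg/s of NaCl reaches B, so B = 385.61/0.338 = 1140.9 kg/s and vapour = 596.13 kg/s.
The evaporator receives (1−α)·1737 of feed at 0.579 water and removes 0.895 of that water:
0.895×0.579×(1−α)×1737 = 596.13
(1−α) = 596.13/900.12 = 0.6623;  α = 0.3377.
Bypass flow = 0.3377×1737 = 586.62 kg/s.

586.6 kg/s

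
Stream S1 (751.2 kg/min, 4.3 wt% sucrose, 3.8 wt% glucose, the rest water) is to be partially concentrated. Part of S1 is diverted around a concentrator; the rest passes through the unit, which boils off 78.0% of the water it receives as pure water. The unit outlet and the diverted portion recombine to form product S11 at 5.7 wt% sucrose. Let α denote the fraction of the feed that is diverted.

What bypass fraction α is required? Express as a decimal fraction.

All 751.2×0.043 = 32.302 kg/min of sucrose reaches S11, so S11 = 32.302/0.057 = 566.69 kg/min and vapour = 184.51 kg/min.
The evaporator receives (1−α)·751.2 of feed at 0.919 water and removes 0.780 of that water:
0.780×0.919×(1−α)×751.2 = 184.51
(1−α) = 184.51/538.48 = 0.3426;  α = 0.6574.

0.657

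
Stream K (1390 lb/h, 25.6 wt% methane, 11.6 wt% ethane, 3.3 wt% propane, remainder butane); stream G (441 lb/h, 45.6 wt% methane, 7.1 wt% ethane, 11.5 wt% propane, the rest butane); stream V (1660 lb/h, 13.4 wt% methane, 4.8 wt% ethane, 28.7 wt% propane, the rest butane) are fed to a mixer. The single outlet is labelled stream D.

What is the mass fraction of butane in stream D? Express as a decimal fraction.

Total flow out = 1390 + 441 + 1660 = 3491 lb/h.
butane in = 1390×0.595 + 441×0.358 + 1660×0.531 = 1866.4 lb/h.
butane mass fraction in D = 1866.4/3491 = 0.5346.

0.5346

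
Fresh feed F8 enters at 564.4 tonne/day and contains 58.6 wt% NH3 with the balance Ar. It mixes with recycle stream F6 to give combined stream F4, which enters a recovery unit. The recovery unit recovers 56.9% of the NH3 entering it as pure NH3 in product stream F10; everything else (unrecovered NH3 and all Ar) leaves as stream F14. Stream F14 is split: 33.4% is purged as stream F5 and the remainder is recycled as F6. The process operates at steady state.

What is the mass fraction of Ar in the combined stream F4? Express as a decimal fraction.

0.6013

Ar enters only via F8 and leaves only via the purge: 564.4×0.414 = 0.334×(Ar in F14), and the recovery unit passes all Ar, so Ar in F4 = Ar in F14 = 699.59 tonne/day.
NH3 in F4: m_A = 564.4×0.586 + (1−0.334)·(1−0.569)·m_A, so m_A = 330.74/0.7130 = 463.9 tonne/day.
F4 = 463.9 + 699.59 = 1163.5 tonne/day.
Ar fraction in F4 = 699.59/1163.5 = 0.6013.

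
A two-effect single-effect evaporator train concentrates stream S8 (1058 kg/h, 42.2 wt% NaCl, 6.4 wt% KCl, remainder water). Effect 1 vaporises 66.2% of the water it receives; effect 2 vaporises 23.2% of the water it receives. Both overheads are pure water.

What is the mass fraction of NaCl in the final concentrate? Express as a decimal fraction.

water in feed = 1058×0.514 = 543.81 kg/h.
After stage 1: water left = (1−0.662)×543.81 = 183.81; stream total = 698 kg/h.
After stage 2: water left = (1−0.232)×183.81 = 141.16; final concentrate = 655.35 kg/h.
NaCl fraction = 446.48/655.35 = 0.681.

0.681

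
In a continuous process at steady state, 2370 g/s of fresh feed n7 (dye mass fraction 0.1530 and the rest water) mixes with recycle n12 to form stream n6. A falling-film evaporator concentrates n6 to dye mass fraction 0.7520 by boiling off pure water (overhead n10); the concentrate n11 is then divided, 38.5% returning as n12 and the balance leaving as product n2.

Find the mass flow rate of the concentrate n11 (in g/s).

Overall dye balance (none leaves overhead): dye in fresh feed = dye in product, i.e. 2370×0.153 = (1−0.385)·n11·0.752.
n11 = 362.61/(0.752×0.615) = 784.06 g/s.

784.1 g/s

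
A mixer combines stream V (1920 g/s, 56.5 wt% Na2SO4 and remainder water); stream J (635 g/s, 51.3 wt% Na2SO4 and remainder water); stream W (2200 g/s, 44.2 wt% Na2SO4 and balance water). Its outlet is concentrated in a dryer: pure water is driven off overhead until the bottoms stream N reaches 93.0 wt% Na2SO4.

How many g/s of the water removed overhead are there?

2193 g/s

Na2SO4 entering = 1920×0.565 + 635×0.513 + 2200×0.442 = 2383 g/s.
All Na2SO4 reports to N, so N = 2383/0.930 = 2562.3 g/s.
Total feed = 4755 g/s; overhead = 4755 − 2562.3 = 2192.7 g/s.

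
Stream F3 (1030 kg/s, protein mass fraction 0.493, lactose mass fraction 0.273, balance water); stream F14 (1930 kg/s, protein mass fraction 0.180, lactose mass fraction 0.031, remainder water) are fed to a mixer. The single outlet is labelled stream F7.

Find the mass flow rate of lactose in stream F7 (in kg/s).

lactose out = lactose in = 1030×0.273 + 1930×0.031 = 341.02 kg/s.

341 kg/s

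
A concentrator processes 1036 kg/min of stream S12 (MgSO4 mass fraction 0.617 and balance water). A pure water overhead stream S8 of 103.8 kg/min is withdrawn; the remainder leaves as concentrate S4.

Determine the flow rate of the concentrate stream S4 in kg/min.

Concentrate = 1036 − 103.8 = 932.2 kg/min.

932.2 kg/min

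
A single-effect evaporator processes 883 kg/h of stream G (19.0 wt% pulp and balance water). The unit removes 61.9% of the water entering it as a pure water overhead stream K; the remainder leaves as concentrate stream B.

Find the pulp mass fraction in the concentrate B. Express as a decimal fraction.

pulp is not removed: 883×0.190 = 167.77 kg/h of pulp enters B.
water entering = 883×0.810 = 715.23 kg/h; overhead removed = 0.619×715.23 = 442.73 kg/h.
Concentrate = 883 − 442.73 = 440.27 kg/h.
Mass fraction = 167.77/440.27 = 0.381.

0.381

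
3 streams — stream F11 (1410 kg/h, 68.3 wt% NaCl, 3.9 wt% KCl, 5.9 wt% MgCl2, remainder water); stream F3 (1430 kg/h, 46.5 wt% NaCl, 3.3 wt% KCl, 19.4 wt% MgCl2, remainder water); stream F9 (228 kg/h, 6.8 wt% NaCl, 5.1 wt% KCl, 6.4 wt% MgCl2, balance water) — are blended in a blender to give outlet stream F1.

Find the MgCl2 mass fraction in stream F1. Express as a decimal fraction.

Total flow out = 1410 + 1430 + 228 = 3068 kg/h.
MgCl2 in = 1410×0.059 + 1430×0.194 + 228×0.064 = 375.2 kg/h.
MgCl2 mass fraction in F1 = 375.2/3068 = 0.1223.

0.1223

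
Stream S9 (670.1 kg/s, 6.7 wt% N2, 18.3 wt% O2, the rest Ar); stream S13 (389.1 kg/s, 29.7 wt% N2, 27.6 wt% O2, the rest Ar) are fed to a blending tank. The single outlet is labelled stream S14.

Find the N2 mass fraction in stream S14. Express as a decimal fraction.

Total flow out = 670.1 + 389.1 = 1059.2 kg/s.
N2 in = 670.1×0.067 + 389.1×0.297 = 160.46 kg/s.
N2 mass fraction in S14 = 160.46/1059.2 = 0.1515.

0.1515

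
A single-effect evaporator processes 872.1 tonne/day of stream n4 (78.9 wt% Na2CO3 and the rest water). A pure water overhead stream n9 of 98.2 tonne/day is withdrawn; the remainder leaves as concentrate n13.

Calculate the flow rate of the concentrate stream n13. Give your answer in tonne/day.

773.9 tonne/day

Concentrate = 872.1 − 98.2 = 773.9 tonne/day.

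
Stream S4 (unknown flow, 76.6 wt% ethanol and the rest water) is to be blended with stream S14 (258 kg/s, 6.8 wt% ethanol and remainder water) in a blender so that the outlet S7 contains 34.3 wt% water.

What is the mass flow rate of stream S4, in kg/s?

Let S4 be the unknown flow. Total out = 258 + S4.
water balance: 240.46 + 0.234·S4 = 0.343·(258 + S4)
(0.234 − 0.343)·S4 = 0.343×258 − 240.46 = -151.96
S4 = -151.96 / -0.109 = 1394.1 kg/s

1394 kg/s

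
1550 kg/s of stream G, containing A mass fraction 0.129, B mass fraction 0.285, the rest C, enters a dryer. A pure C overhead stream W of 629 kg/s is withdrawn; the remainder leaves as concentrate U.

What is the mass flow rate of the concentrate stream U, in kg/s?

921 kg/s

Concentrate = 1550 − 629 = 921 kg/s.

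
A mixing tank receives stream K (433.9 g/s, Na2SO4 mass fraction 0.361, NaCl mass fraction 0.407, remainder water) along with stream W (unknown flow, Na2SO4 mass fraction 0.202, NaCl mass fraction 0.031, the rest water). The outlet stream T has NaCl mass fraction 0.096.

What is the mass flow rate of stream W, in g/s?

2076 g/s

Let W be the unknown flow. Total out = 433.9 + W.
NaCl balance: 176.6 + 0.031·W = 0.096·(433.9 + W)
(0.031 − 0.096)·W = 0.096×433.9 − 176.6 = -134.94
W = -134.94 / -0.065 = 2076 g/s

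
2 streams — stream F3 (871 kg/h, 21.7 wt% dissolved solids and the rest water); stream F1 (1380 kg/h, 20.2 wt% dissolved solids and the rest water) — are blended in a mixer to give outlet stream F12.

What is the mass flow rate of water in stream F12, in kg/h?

water out = water in = 871×0.783 + 1380×0.798 = 1783.2 kg/h.

1783 kg/h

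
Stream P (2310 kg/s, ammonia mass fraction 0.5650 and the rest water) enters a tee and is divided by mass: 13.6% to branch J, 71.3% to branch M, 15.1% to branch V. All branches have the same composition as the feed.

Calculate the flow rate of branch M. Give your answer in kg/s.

Branch M flow = 0.713×2310 = 1647 kg/s.

1647 kg/s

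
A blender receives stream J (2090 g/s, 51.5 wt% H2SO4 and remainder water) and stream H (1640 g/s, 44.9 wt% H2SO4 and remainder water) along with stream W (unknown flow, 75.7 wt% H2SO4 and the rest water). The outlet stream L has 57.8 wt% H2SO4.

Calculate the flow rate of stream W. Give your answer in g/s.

Let W be the unknown flow. Total out = 3730 + W.
H2SO4 balance: 1812.7 + 0.757·W = 0.578·(3730 + W)
(0.757 − 0.578)·W = 0.578×3730 − 1812.7 = 343.23
W = 343.23 / 0.179 = 1917.5 g/s

1917 g/s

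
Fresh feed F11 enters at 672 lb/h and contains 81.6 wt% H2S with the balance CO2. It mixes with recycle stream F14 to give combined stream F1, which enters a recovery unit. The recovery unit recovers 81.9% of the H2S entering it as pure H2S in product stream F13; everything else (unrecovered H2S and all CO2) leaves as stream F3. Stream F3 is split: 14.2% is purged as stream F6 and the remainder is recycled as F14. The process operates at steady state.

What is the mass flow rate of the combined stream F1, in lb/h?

1520 lb/h

CO2 enters only via F11 and leaves only via the purge: 672×0.184 = 0.142×(CO2 in F3), and the recovery unit passes all CO2, so CO2 in F1 = CO2 in F3 = 870.76 lb/h.
H2S in F1: m_A = 672×0.816 + (1−0.142)·(1−0.819)·m_A, so m_A = 548.35/0.8447 = 649.17 lb/h.
F1 = 649.17 + 870.76 = 1519.9 lb/h.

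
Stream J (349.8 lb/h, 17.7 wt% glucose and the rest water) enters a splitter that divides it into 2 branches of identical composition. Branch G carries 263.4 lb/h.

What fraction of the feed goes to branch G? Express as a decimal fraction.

Fraction to G = 263.4/349.8 = 0.7530.

0.753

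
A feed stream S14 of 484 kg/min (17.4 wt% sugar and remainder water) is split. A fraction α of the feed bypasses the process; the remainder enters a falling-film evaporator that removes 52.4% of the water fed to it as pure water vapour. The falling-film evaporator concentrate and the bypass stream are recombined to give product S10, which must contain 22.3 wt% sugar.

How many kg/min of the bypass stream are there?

All 484×0.174 = 84.216 kg/min of sugar reaches S10, so S10 = 84.216/0.223 = 377.65 kg/min and vapour = 106.35 kg/min.
The evaporator receives (1−α)·484 of feed at 0.826 water and removes 0.524 of that water:
0.524×0.826×(1−α)×484 = 106.35
(1−α) = 106.35/209.49 = 0.5077;  α = 0.4923.
Bypass flow = 0.4923×484 = 238.29 kg/min.

238.3 kg/min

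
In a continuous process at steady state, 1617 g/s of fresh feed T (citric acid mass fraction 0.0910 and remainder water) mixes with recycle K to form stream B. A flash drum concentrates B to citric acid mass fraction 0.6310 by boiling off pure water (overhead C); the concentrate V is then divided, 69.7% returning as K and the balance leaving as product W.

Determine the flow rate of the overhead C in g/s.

1384 g/s

Overall citric acid balance (none leaves overhead): citric acid in fresh feed = citric acid in product, i.e. 1617×0.091 = (1−0.697)·V·0.631.
V = 147.15/(0.631×0.303) = 769.63 g/s.
Recycle K = 0.697×769.63 = 536.43 g/s.
Combined feed B = 1617 + 536.43 = 2153.4 g/s.
Overhead C = B − V = 2153.4 − 769.63 = 1383.8 g/s.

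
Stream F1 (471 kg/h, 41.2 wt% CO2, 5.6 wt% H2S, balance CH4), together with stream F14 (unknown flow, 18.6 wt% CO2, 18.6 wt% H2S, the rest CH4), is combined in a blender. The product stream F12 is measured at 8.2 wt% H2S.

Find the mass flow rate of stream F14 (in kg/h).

Let F14 be the unknown flow. Total out = 471 + F14.
H2S balance: 26.376 + 0.186·F14 = 0.082·(471 + F14)
(0.186 − 0.082)·F14 = 0.082×471 − 26.376 = 12.246
F14 = 12.246 / 0.104 = 117.75 kg/h

117.7 kg/h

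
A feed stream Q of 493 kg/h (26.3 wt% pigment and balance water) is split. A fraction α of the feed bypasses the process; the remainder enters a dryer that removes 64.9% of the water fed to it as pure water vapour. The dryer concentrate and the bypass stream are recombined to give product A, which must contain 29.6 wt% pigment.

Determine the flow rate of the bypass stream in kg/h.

All 493×0.263 = 129.66 kg/h of pigment reaches A, so A = 129.66/0.296 = 438.04 kg/h and vapour = 54.963 kg/h.
The evaporator receives (1−α)·493 of feed at 0.737 water and removes 0.649 of that water:
0.649×0.737×(1−α)×493 = 54.963
(1−α) = 54.963/235.81 = 0.2331;  α = 0.7669.
Bypass flow = 0.7669×493 = 378.09 kg/h.

378.1 kg/h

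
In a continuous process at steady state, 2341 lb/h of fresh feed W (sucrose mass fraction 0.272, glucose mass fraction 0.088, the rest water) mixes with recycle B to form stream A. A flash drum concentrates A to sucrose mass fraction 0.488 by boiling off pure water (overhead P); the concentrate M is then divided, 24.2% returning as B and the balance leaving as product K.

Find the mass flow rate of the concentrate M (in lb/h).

Overall sucrose balance (none leaves overhead): sucrose in fresh feed = sucrose in product, i.e. 2341×0.272 = (1−0.242)·M·0.488.
M = 636.75/(0.488×0.758) = 1721.4 lb/h.

1721 lb/h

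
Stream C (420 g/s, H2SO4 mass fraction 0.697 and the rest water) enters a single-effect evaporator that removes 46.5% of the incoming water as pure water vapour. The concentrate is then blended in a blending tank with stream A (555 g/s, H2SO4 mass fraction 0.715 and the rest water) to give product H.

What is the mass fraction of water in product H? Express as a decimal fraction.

Vapour removed = 0.465×0.303×420 = 59.176 g/s; concentrate = 360.82 g/s.
water reaching the mixer = 68.084 (from concentrate) + 555×0.285 = 226.26 g/s.
Product flow = 360.82 + 555 = 915.82 g/s; water fraction = 0.247.

0.247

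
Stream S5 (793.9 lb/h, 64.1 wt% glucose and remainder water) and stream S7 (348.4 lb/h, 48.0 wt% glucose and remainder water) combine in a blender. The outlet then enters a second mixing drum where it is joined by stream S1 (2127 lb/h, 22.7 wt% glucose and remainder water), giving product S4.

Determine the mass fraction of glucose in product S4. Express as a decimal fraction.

0.354

Overall, product flow = 3269.3 lb/h.
glucose in = 793.9×0.641 + 348.4×0.480 + 2127×0.227 = 1159 lb/h.
glucose fraction in S4 = 0.354.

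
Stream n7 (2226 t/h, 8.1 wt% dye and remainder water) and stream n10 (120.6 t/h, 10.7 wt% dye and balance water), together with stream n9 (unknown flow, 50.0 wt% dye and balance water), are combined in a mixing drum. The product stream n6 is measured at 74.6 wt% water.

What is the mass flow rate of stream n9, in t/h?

Let n9 be the unknown flow. Total out = 2346.6 + n9.
water balance: 2153.4 + 0.500·n9 = 0.746·(2346.6 + n9)
(0.500 − 0.746)·n9 = 0.746×2346.6 − 2153.4 = -402.83
n9 = -402.83 / -0.246 = 1637.5 t/h

1638 t/h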